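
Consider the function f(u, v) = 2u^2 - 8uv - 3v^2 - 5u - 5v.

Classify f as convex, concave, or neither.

f is quadratic, so its Hessian is the constant matrix H = [[4, -8], [-8, -6]].
det(H) = -88, tr(H) = -2.
det(H) < 0, so H is indefinite: neither convex nor concave.

neither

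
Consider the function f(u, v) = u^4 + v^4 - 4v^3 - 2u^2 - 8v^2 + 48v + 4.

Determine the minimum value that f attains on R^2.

-77

f(u,v) separates as P(u) + Q(v) + 4, so its minimum is min P + min Q + 4.
P'(u) = 4u(u - 1)(u + 1) vanishes at u ∈ {-1, 0, 1}; Q'(v) = 4(v - 3)(v - 2)(v + 2) vanishes at v ∈ {-2, 2, 3}.
Local minima of P (where P''>0): P(-1)=-1, P(1)=-1. Local minima of Q: Q(-2)=-80, Q(3)=45.
So the global minimum of f is P(-1) + Q(-2) + 4 = -1 − 80 + 4 = -77, attained at (-1, -2).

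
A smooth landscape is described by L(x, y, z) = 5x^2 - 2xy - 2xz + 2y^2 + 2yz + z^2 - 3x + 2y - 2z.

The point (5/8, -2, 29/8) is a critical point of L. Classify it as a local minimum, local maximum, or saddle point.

local minimum

The Hessian is constant: H = [[10, -2, -2], [-2, 4, 2], [-2, 2, 2]].
Leading principal minors: Δ₁ = 10, Δ₂ = 36, Δ₃ = 32.
All leading minors are positive, so H is positive definite: a local minimum.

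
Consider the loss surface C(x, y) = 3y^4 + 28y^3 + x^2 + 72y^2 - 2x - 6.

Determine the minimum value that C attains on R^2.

-7

C(x,y) separates as P(x) + Q(y) − 6, so its minimum is min P + min Q − 6.
P'(x) = 2x - 2 vanishes at x ∈ {1}; Q'(y) = 12y(y + 3)(y + 4) vanishes at y ∈ {-4, -3, 0}.
Local minima of P (where P''>0): P(1)=-1. Local minima of Q: Q(-4)=128, Q(0)=0.
So the global minimum of C is P(1) + Q(0) − 6 = -1 + 0 − 6 = -7, attained at (1, 0).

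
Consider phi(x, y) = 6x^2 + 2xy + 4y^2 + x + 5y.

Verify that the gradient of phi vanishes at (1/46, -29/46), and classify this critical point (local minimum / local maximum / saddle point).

local minimum

∇phi = (12x + 2y + 1, 2x + 8y + 5); substituting (1/46, -29/46) gives ∇phi = (0, 0), so (1/46, -29/46) is indeed a critical point.
The Hessian of phi is constant: H = [[12, 2], [2, 8]].
det(H) = 12·8 − 2² = 92.
det(H) > 0 and tr(H) = 20 > 0, so H is positive definite and the point is a local minimum.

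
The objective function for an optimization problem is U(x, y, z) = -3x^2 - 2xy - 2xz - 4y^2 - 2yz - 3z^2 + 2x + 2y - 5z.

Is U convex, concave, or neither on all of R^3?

concave

U is quadratic, so its Hessian is the constant matrix H = [[-6, -2, -2], [-2, -8, -2], [-2, -2, -6]].
Leading principal minors: -6, 44, -224.
Signs alternate −, +, − ⇒ H ≺ 0 ⇒ concave.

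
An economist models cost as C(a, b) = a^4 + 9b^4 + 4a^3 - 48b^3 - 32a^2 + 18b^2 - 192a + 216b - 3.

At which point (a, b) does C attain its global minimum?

(4, -1)

C(a,b) separates as P(a) + Q(b) − 3, so its minimum is min P + min Q − 3.
P'(a) = 4(a - 4)(a + 3)(a + 4) vanishes at a ∈ {-4, -3, 4}; Q'(b) = 36(b - 3)(b - 2)(b + 1) vanishes at b ∈ {-1, 2, 3}.
Local minima of P (where P''>0): P(-4)=256, P(4)=-768. Local minima of Q: Q(-1)=-141, Q(3)=243.
So the global minimum of C is P(4) + Q(-1) − 3 = -768 − 141 − 3 = -912, attained at (4, -1).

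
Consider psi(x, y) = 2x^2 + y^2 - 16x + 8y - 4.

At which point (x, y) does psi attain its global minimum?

(4, -4)

psi(x,y) separates as P(x) + Q(y) − 4, so its minimum is min P + min Q − 4.
P'(x) = 4x - 16 vanishes at x ∈ {4}; Q'(y) = 2y + 8 vanishes at y ∈ {-4}.
Local minima of P (where P''>0): P(4)=-32. Local minima of Q: Q(-4)=-16.
So the global minimum of psi is P(4) + Q(-4) − 4 = -32 − 16 − 4 = -52, attained at (4, -4).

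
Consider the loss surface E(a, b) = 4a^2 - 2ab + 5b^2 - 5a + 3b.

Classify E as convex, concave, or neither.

E is quadratic, so its Hessian is the constant matrix H = [[8, -2], [-2, 10]].
det(H) = 76, tr(H) = 18.
det(H) > 0 and tr(H) > 0, so H is positive definite everywhere: convex.

convex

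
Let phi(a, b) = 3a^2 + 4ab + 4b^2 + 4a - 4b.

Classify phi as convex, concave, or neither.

phi is quadratic, so its Hessian is the constant matrix H = [[6, 4], [4, 8]].
det(H) = 32, tr(H) = 14.
det(H) > 0 and tr(H) > 0, so H is positive definite everywhere: convex.

convex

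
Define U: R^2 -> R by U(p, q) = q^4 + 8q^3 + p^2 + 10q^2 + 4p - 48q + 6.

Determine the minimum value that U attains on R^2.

U(p,q) separates as A(p) + B(q) + 6, so its minimum is min A + min B + 6.
A'(p) = 2p + 4 vanishes at p ∈ {-2}; B'(q) = 4(q - 1)(q + 3)(q + 4) vanishes at q ∈ {-4, -3, 1}.
Local minima of A (where A''>0): A(-2)=-4. Local minima of B: B(-4)=96, B(1)=-29.
So the global minimum of U is A(-2) + B(1) + 6 = -4 − 29 + 6 = -27, attained at (-2, 1).

-27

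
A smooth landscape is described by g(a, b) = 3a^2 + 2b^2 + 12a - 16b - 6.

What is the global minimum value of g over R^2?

g(a,b) separates as P(a) + Q(b) − 6, so its minimum is min P + min Q − 6.
P'(a) = 6a + 12 vanishes at a ∈ {-2}; Q'(b) = 4b - 16 vanishes at b ∈ {4}.
Local minima of P (where P''>0): P(-2)=-12. Local minima of Q: Q(4)=-32.
So the global minimum of g is P(-2) + Q(4) − 6 = -12 − 32 − 6 = -50, attained at (-2, 4).

-50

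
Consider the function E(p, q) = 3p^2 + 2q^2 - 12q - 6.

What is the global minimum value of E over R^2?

E(p,q) separates as A(p) + B(q) − 6, so its minimum is min A + min B − 6.
A'(p) = 6p vanishes at p ∈ {0}; B'(q) = 4q - 12 vanishes at q ∈ {3}.
Local minima of A (where A''>0): A(0)=0. Local minima of B: B(3)=-18.
So the global minimum of E is A(0) + B(3) − 6 = 0 − 18 − 6 = -24, attained at (0, 3).

-24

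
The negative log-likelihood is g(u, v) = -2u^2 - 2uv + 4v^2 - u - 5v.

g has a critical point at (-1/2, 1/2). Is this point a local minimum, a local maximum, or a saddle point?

saddle point

The Hessian of g is constant: H = [[-4, -2], [-2, 8]].
det(H) = (-4)·8 − (-2)² = -36.
Since det(H) < 0, H is indefinite and the critical point is a saddle point.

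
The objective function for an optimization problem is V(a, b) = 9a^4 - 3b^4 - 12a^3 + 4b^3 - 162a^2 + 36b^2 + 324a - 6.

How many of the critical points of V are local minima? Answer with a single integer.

2

V separates as a function of a plus a function of b, so ∇V=0 decouples.
∂V/∂a = 36(a - 3)(a - 1)(a + 3) = 0 at a ∈ {-3, 1, 3}; ∂V/∂b = -12b(b - 3)(b + 2) = 0 at b ∈ {-2, 0, 3}.
The Hessian is diagonal: diag(V_aa, V_bb). Second derivatives: V_aa(-3)=864, V_aa(1)=-288, V_aa(3)=432; V_bb(-2)=-120, V_bb(0)=72, V_bb(3)=-180.
Local minima occur where both diagonal entries positive: (-3, 0), (3, 0). Count: 2.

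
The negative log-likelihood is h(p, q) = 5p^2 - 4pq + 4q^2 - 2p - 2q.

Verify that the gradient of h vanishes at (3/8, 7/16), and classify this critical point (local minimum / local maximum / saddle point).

local minimum

∇h = (10p - 4q - 2, -4p + 8q - 2); substituting (3/8, 7/16) gives ∇h = (0, 0), so (3/8, 7/16) is indeed a critical point.
The Hessian of h is constant: H = [[10, -4], [-4, 8]].
det(H) = 10·8 − (-4)² = 64.
det(H) > 0 and tr(H) = 18 > 0, so H is positive definite and the point is a local minimum.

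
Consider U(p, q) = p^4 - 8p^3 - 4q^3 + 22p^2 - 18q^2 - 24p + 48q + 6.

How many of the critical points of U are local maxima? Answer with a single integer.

1

U separates as a function of p plus a function of q, so ∇U=0 decouples.
∂U/∂p = 4(p - 3)(p - 2)(p - 1) = 0 at p ∈ {1, 2, 3}; ∂U/∂q = -12(q - 1)(q + 4) = 0 at q ∈ {-4, 1}.
The Hessian is diagonal: diag(U_pp, U_qq). Second derivatives: U_pp(1)=8, U_pp(2)=-4, U_pp(3)=8; U_qq(-4)=60, U_qq(1)=-60.
Local maxima occur where both diagonal entries negative: (2, 1). Count: 1.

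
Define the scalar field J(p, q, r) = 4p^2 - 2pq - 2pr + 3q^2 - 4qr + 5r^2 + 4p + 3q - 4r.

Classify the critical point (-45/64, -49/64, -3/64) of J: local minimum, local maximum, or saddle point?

The Hessian is constant: H = [[8, -2, -2], [-2, 6, -4], [-2, -4, 10]].
Leading principal minors: Δ₁ = 8, Δ₂ = 44, Δ₃ = 256.
All leading minors are positive, so H is positive definite: a local minimum.

local minimum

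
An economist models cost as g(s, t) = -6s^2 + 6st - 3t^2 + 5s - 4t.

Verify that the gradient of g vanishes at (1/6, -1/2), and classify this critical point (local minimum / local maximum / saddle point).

local maximum

∇g = (-12s + 6t + 5, 6s - 6t - 4); substituting (1/6, -1/2) gives ∇g = (0, 0), so (1/6, -1/2) is indeed a critical point.
The Hessian of g is constant: H = [[-12, 6], [6, -6]].
det(H) = (-12)·(-6) − 6² = 36.
det(H) > 0 and tr(H) = -18 < 0, so H is negative definite and the point is a local maximum.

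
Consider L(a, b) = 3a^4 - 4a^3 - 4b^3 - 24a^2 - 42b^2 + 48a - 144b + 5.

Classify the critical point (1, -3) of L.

local maximum

The mixed partial ∂²L/∂a∂b is 0, so the Hessian at any point is diag(L_aa, L_bb) = diag(12(3a^2 - 2a - 4), -12(2b + 7)).
At (1, -3): H = diag(-36, -12).
Both eigenvalues are negative, so H is negative definite: a local maximum.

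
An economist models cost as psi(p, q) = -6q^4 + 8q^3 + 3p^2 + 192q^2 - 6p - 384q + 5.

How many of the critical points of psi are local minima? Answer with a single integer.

1

psi separates as a function of p plus a function of q, so ∇psi=0 decouples.
∂psi/∂p = 6(p - 1) = 0 at p ∈ {1}; ∂psi/∂q = -24(q - 4)(q - 1)(q + 4) = 0 at q ∈ {-4, 1, 4}.
The Hessian is diagonal: diag(psi_pp, psi_qq). Second derivatives: psi_pp(1)=6; psi_qq(-4)=-960, psi_qq(1)=360, psi_qq(4)=-576.
Local minima occur where both diagonal entries positive: (1, 1). Count: 1.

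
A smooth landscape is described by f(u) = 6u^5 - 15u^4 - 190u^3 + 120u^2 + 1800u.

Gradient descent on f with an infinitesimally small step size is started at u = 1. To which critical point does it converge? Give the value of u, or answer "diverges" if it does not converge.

f'(u) = 30(u - 5)(u - 2)(u + 2)(u + 3), so f'(1) = 1440.
Gradient descent moves in the -f' direction, i.e. u is decreasing.
The nearest critical point in that direction is u = -2, where f'' = 840 > 0 (a local minimum). The iterate converges there.

-2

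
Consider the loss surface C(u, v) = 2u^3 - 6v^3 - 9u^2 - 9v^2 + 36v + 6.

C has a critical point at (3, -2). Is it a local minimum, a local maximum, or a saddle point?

local minimum

The mixed partial ∂²C/∂u∂v is 0, so the Hessian at any point is diag(C_uu, C_vv) = diag(6(2u - 3), -18(2v + 1)).
At (3, -2): H = diag(18, 54).
Both eigenvalues are positive, so H is positive definite: a local minimum.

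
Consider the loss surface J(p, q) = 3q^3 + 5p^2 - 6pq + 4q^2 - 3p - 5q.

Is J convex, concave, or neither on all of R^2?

The term 3q^3 is cubic, so the Hessian is not constant.
∂²J/∂q² = 18q + 8, which takes both signs as q varies (negative for sufficiently negative q). A diagonal entry of the Hessian changing sign means the Hessian is neither positive- nor negative-semidefinite on all of R^2.

neither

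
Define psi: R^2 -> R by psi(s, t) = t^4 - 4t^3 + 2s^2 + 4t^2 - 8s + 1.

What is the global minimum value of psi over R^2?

psi(s,t) separates as P(s) + Q(t) + 1, so its minimum is min P + min Q + 1.
P'(s) = 4s - 8 vanishes at s ∈ {2}; Q'(t) = 4t(t - 2)(t - 1) vanishes at t ∈ {0, 1, 2}.
Local minima of P (where P''>0): P(2)=-8. Local minima of Q: Q(0)=0, Q(2)=0.
So the global minimum of psi is P(2) + Q(0) + 1 = -8 + 0 + 1 = -7, attained at (2, 0).

-7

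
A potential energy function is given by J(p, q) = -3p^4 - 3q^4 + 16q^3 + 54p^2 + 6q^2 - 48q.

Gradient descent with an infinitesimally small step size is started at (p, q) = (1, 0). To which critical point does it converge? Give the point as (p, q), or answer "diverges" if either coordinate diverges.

(0, 1)

J is separable, so gradient descent decouples: p follows -∂J/∂p, q follows -∂J/∂q.
∂J/∂p = -12p(p - 3)(p + 3); at p=1 this is 96, so p decreases.
∂J/∂q = -12(q - 4)(q - 1)(q + 1); at q=0 this is -48, so q increases.
p converges to its nearest critical value 0 (a local min of the p-part); q converges to 1. The iterate converges to (0, 1).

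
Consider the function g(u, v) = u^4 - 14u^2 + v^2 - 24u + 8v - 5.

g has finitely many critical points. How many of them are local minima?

g separates as a function of u plus a function of v, so ∇g=0 decouples.
∂g/∂u = 4(u - 3)(u + 1)(u + 2) = 0 at u ∈ {-2, -1, 3}; ∂g/∂v = 2(v + 4) = 0 at v ∈ {-4}.
The Hessian is diagonal: diag(g_uu, g_vv). Second derivatives: g_uu(-2)=20, g_uu(-1)=-16, g_uu(3)=80; g_vv(-4)=2.
Local minima occur where both diagonal entries positive: (-2, -4), (3, -4). Count: 2.

2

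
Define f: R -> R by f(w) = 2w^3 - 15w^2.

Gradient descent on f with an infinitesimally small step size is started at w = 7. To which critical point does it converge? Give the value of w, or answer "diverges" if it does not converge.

f'(w) = 6w(w - 5), so f'(7) = 84.
Gradient descent moves in the -f' direction, i.e. w is decreasing.
The nearest critical point in that direction is w = 5, where f'' = 30 > 0 (a local minimum). The iterate converges there.

5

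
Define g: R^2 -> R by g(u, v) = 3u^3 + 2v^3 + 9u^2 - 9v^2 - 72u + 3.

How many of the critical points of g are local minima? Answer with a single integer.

1

g separates as a function of u plus a function of v, so ∇g=0 decouples.
∂g/∂u = 9(u - 2)(u + 4) = 0 at u ∈ {-4, 2}; ∂g/∂v = 6v(v - 3) = 0 at v ∈ {0, 3}.
The Hessian is diagonal: diag(g_uu, g_vv). Second derivatives: g_uu(-4)=-54, g_uu(2)=54; g_vv(0)=-18, g_vv(3)=18.
Local minima occur where both diagonal entries positive: (2, 3). Count: 1.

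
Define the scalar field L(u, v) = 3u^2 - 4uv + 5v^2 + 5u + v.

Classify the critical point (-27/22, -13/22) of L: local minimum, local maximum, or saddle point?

local minimum

The Hessian of L is constant: H = [[6, -4], [-4, 10]].
det(H) = 6·10 − (-4)² = 44.
det(H) > 0 and tr(H) = 16 > 0, so H is positive definite and the point is a local minimum.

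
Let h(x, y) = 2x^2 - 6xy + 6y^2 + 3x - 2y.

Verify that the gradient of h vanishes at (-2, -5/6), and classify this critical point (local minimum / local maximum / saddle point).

local minimum

∇h = (4x - 6y + 3, -6x + 12y - 2); substituting (-2, -5/6) gives ∇h = (0, 0), so (-2, -5/6) is indeed a critical point.
The Hessian of h is constant: H = [[4, -6], [-6, 12]].
det(H) = 4·12 − (-6)² = 12.
det(H) > 0 and tr(H) = 16 > 0, so H is positive definite and the point is a local minimum.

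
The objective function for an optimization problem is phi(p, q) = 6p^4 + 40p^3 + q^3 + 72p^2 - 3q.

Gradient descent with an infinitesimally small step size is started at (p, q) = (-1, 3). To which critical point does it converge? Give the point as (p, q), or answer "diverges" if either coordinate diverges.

phi is separable, so gradient descent decouples: p follows -∂phi/∂p, q follows -∂phi/∂q.
∂phi/∂p = 24p(p + 2)(p + 3); at p=-1 this is -48, so p increases.
∂phi/∂q = 3(q - 1)(q + 1); at q=3 this is 24, so q decreases.
p converges to its nearest critical value 0 (a local min of the p-part); q converges to 1. The iterate converges to (0, 1).

(0, 1)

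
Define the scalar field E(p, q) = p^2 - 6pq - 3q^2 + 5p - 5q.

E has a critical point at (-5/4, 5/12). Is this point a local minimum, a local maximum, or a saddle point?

The Hessian of E is constant: H = [[2, -6], [-6, -6]].
det(H) = 2·(-6) − (-6)² = -48.
Since det(H) < 0, H is indefinite and the critical point is a saddle point.

saddle point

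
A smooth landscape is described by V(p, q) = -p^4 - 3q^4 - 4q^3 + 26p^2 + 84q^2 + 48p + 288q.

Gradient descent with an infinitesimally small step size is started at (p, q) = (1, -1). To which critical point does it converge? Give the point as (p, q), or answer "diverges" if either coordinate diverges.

V is separable, so gradient descent decouples: p follows -∂V/∂p, q follows -∂V/∂q.
∂V/∂p = -4(p - 4)(p + 1)(p + 3); at p=1 this is 96, so p decreases.
∂V/∂q = -12(q - 4)(q + 2)(q + 3); at q=-1 this is 120, so q decreases.
p converges to its nearest critical value -1 (a local min of the p-part); q converges to -2. The iterate converges to (-1, -2).

(-1, -2)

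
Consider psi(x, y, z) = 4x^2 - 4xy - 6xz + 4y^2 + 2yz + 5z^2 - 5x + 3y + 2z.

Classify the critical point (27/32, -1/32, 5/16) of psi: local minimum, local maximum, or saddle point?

local minimum

The Hessian is constant: H = [[8, -4, -6], [-4, 8, 2], [-6, 2, 10]].
Leading principal minors: Δ₁ = 8, Δ₂ = 48, Δ₃ = 256.
All leading minors are positive, so H is positive definite: a local minimum.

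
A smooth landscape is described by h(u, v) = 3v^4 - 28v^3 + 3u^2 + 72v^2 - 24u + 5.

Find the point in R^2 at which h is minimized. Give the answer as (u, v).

(4, 0)

h(u,v) separates as P(u) + Q(v) + 5, so its minimum is min P + min Q + 5.
P'(u) = 6u - 24 vanishes at u ∈ {4}; Q'(v) = 12v(v - 4)(v - 3) vanishes at v ∈ {0, 3, 4}.
Local minima of P (where P''>0): P(4)=-48. Local minima of Q: Q(0)=0, Q(4)=128.
So the global minimum of h is P(4) + Q(0) + 5 = -48 + 0 + 5 = -43, attained at (4, 0).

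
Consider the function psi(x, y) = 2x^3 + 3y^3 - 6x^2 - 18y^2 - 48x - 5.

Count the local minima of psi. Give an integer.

psi separates as a function of x plus a function of y, so ∇psi=0 decouples.
∂psi/∂x = 6(x - 4)(x + 2) = 0 at x ∈ {-2, 4}; ∂psi/∂y = 9y(y - 4) = 0 at y ∈ {0, 4}.
The Hessian is diagonal: diag(psi_xx, psi_yy). Second derivatives: psi_xx(-2)=-36, psi_xx(4)=36; psi_yy(0)=-36, psi_yy(4)=36.
Local minima occur where both diagonal entries positive: (4, 4). Count: 1.

1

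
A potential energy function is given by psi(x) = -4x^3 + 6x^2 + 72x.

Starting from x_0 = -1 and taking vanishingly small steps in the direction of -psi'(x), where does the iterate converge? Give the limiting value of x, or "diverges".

-2

psi'(x) = -12(x - 3)(x + 2), so psi'(-1) = 48.
Gradient descent moves in the -psi' direction, i.e. x is decreasing.
The nearest critical point in that direction is x = -2, where psi'' = 60 > 0 (a local minimum). The iterate converges there.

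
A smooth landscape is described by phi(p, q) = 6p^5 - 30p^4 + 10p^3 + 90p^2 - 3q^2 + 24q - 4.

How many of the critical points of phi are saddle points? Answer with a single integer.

phi separates as a function of p plus a function of q, so ∇phi=0 decouples.
∂phi/∂p = 30p(p - 3)(p - 2)(p + 1) = 0 at p ∈ {-1, 0, 2, 3}; ∂phi/∂q = -6(q - 4) = 0 at q ∈ {4}.
The Hessian is diagonal: diag(phi_pp, phi_qq). Second derivatives: phi_pp(-1)=-360, phi_pp(0)=180, phi_pp(2)=-180, phi_pp(3)=360; phi_qq(4)=-6.
Saddle points occur where the two diagonal entries have opposite signs: (0, 4), (3, 4). Count: 2.

2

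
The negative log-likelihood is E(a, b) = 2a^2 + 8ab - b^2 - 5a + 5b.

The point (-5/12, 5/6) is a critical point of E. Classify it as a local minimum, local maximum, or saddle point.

saddle point

The Hessian of E is constant: H = [[4, 8], [8, -2]].
det(H) = 4·(-2) − 8² = -72.
Since det(H) < 0, H is indefinite and the critical point is a saddle point.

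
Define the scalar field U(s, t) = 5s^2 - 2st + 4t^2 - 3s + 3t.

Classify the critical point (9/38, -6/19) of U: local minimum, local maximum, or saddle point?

The Hessian of U is constant: H = [[10, -2], [-2, 8]].
det(H) = 10·8 − (-2)² = 76.
det(H) > 0 and tr(H) = 18 > 0, so H is positive definite and the point is a local minimum.

local minimum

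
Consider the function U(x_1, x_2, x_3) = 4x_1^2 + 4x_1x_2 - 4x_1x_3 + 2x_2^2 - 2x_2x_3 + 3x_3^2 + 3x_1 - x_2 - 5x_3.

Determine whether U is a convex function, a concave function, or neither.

convex

U is quadratic, so its Hessian is the constant matrix H = [[8, 4, -4], [4, 4, -2], [-4, -2, 6]].
Leading principal minors: 8, 16, 64.
All positive ⇒ H ≻ 0 ⇒ convex.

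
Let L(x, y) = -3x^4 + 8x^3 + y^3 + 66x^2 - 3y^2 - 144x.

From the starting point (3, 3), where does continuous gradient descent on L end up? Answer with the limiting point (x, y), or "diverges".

(1, 2)

L is separable, so gradient descent decouples: x follows -∂L/∂x, y follows -∂L/∂y.
∂L/∂x = -12(x - 4)(x - 1)(x + 3); at x=3 this is 144, so x decreases.
∂L/∂y = 3y(y - 2); at y=3 this is 9, so y decreases.
x converges to its nearest critical value 1 (a local min of the x-part); y converges to 2. The iterate converges to (1, 2).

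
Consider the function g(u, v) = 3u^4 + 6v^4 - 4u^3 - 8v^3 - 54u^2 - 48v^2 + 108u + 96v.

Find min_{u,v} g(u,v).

-683

g(u,v) separates as P(u) + Q(v), so its minimum is min P + min Q.
P'(u) = 12(u - 3)(u - 1)(u + 3) vanishes at u ∈ {-3, 1, 3}; Q'(v) = 24(v - 2)(v - 1)(v + 2) vanishes at v ∈ {-2, 1, 2}.
Local minima of P (where P''>0): P(-3)=-459, P(3)=-27. Local minima of Q: Q(-2)=-224, Q(2)=32.
So the global minimum of g is P(-3) + Q(-2) = -459 − 224 = -683, attained at (-3, -2).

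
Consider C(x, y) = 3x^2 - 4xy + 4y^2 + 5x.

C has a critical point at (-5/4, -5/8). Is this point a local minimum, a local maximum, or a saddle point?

local minimum

The Hessian of C is constant: H = [[6, -4], [-4, 8]].
det(H) = 6·8 − (-4)² = 32.
det(H) > 0 and tr(H) = 14 > 0, so H is positive definite and the point is a local minimum.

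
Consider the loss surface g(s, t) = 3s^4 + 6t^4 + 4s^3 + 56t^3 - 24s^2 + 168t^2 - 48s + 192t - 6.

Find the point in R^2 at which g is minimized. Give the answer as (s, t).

(2, -4)

g(s,t) separates as P(s) + Q(t) − 6, so its minimum is min P + min Q − 6.
P'(s) = 12(s - 2)(s + 1)(s + 2) vanishes at s ∈ {-2, -1, 2}; Q'(t) = 24(t + 1)(t + 2)(t + 4) vanishes at t ∈ {-4, -2, -1}.
Local minima of P (where P''>0): P(-2)=16, P(2)=-112. Local minima of Q: Q(-4)=-128, Q(-1)=-74.
So the global minimum of g is P(2) + Q(-4) − 6 = -112 − 128 − 6 = -246, attained at (2, -4).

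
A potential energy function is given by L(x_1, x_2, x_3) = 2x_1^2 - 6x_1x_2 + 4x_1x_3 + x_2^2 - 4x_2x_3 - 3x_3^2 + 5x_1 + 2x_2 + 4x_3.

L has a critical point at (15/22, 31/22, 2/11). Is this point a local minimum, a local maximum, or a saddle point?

saddle point

The Hessian is constant: H = [[4, -6, 4], [-6, 2, -4], [4, -4, -6]].
Leading principal minors: Δ₁ = 4, Δ₂ = -28, Δ₃ = 264.
The minors fit neither the all-positive nor the alternating-sign pattern, so H is indefinite: a saddle point.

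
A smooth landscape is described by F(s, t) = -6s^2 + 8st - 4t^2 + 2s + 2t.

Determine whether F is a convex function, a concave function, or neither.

F is quadratic, so its Hessian is the constant matrix H = [[-12, 8], [8, -8]].
det(H) = 32, tr(H) = -20.
det(H) > 0 and tr(H) < 0, so H is negative definite everywhere: concave.

concave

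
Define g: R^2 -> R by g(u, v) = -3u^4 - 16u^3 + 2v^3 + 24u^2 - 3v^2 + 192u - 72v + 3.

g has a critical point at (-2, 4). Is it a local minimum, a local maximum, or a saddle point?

local minimum

The mixed partial ∂²g/∂u∂v is 0, so the Hessian at any point is diag(g_uu, g_vv) = diag(12(-3u^2 - 8u + 4), 6(2v - 1)).
At (-2, 4): H = diag(96, 42).
Both eigenvalues are positive, so H is positive definite: a local minimum.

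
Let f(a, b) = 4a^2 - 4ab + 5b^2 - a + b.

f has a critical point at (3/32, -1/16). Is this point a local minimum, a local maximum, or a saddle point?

The Hessian of f is constant: H = [[8, -4], [-4, 10]].
det(H) = 8·10 − (-4)² = 64.
det(H) > 0 and tr(H) = 18 > 0, so H is positive definite and the point is a local minimum.

local minimum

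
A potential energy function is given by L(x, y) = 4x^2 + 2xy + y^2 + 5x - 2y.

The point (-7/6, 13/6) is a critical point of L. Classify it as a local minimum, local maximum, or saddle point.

The Hessian of L is constant: H = [[8, 2], [2, 2]].
det(H) = 8·2 − 2² = 12.
det(H) > 0 and tr(H) = 10 > 0, so H is positive definite and the point is a local minimum.

local minimum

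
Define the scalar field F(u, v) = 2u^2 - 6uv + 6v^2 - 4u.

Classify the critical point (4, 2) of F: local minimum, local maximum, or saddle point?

local minimum

The Hessian of F is constant: H = [[4, -6], [-6, 12]].
det(H) = 4·12 − (-6)² = 12.
det(H) > 0 and tr(H) = 16 > 0, so H is positive definite and the point is a local minimum.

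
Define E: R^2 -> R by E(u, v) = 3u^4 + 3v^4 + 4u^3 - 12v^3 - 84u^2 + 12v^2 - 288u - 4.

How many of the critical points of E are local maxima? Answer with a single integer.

1

E separates as a function of u plus a function of v, so ∇E=0 decouples.
∂E/∂u = 12(u - 4)(u + 2)(u + 3) = 0 at u ∈ {-3, -2, 4}; ∂E/∂v = 12v(v - 2)(v - 1) = 0 at v ∈ {0, 1, 2}.
The Hessian is diagonal: diag(E_uu, E_vv). Second derivatives: E_uu(-3)=84, E_uu(-2)=-72, E_uu(4)=504; E_vv(0)=24, E_vv(1)=-12, E_vv(2)=24.
Local maxima occur where both diagonal entries negative: (-2, 1). Count: 1.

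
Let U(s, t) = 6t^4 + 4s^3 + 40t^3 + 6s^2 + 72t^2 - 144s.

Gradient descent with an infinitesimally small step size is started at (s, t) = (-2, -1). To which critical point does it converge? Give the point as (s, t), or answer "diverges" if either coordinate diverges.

(3, 0)

U is separable, so gradient descent decouples: s follows -∂U/∂s, t follows -∂U/∂t.
∂U/∂s = 12(s - 3)(s + 4); at s=-2 this is -120, so s increases.
∂U/∂t = 24t(t + 2)(t + 3); at t=-1 this is -48, so t increases.
s converges to its nearest critical value 3 (a local min of the s-part); t converges to 0. The iterate converges to (3, 0).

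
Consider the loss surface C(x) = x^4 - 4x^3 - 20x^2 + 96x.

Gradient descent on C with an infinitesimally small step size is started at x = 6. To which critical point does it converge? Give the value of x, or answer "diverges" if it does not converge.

C'(x) = 4(x - 4)(x - 2)(x + 3), so C'(6) = 288.
Gradient descent moves in the -C' direction, i.e. x is decreasing.
The nearest critical point in that direction is x = 4, where C'' = 56 > 0 (a local minimum). The iterate converges there.

4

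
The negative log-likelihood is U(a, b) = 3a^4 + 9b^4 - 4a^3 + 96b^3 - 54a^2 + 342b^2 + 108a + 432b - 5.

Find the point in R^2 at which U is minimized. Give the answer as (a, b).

U(a,b) separates as P(a) + Q(b) − 5, so its minimum is min P + min Q − 5.
P'(a) = 12(a - 3)(a - 1)(a + 3) vanishes at a ∈ {-3, 1, 3}; Q'(b) = 36(b + 1)(b + 3)(b + 4) vanishes at b ∈ {-4, -3, -1}.
Local minima of P (where P''>0): P(-3)=-459, P(3)=-27. Local minima of Q: Q(-4)=-96, Q(-1)=-177.
So the global minimum of U is P(-3) + Q(-1) − 5 = -459 − 177 − 5 = -641, attained at (-3, -1).

(-3, -1)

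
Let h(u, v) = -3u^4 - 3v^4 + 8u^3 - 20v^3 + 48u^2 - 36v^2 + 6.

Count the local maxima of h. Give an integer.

4

h separates as a function of u plus a function of v, so ∇h=0 decouples.
∂h/∂u = -12u(u - 4)(u + 2) = 0 at u ∈ {-2, 0, 4}; ∂h/∂v = -12v(v + 2)(v + 3) = 0 at v ∈ {-3, -2, 0}.
The Hessian is diagonal: diag(h_uu, h_vv). Second derivatives: h_uu(-2)=-144, h_uu(0)=96, h_uu(4)=-288; h_vv(-3)=-36, h_vv(-2)=24, h_vv(0)=-72.
Local maxima occur where both diagonal entries negative: (-2, -3), (-2, 0), (4, -3), (4, 0). Count: 4.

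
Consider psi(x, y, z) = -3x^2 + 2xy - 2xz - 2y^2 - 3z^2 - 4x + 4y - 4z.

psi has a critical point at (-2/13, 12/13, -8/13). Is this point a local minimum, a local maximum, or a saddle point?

local maximum

The Hessian is constant: H = [[-6, 2, -2], [2, -4, 0], [-2, 0, -6]].
Leading principal minors: Δ₁ = -6, Δ₂ = 20, Δ₃ = -104.
The minors alternate sign starting negative (−, +, −), so H is negative definite: a local maximum.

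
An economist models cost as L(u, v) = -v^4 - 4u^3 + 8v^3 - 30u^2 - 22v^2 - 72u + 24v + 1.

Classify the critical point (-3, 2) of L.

The mixed partial ∂²L/∂u∂v is 0, so the Hessian at any point is diag(L_uu, L_vv) = diag(-12(2u + 5), 4(-3v^2 + 12v - 11)).
At (-3, 2): H = diag(12, 4).
Both eigenvalues are positive, so H is positive definite: a local minimum.

local minimum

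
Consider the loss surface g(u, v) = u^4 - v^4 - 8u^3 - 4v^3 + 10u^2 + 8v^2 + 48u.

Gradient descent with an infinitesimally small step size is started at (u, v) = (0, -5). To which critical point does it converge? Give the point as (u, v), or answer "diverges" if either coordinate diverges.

g is separable, so gradient descent decouples: u follows -∂g/∂u, v follows -∂g/∂v.
∂g/∂u = 4(u - 4)(u - 3)(u + 1); at u=0 this is 48, so u decreases.
∂g/∂v = -4v(v - 1)(v + 4); at v=-5 this is 120, so v decreases.
The v-coordinate has no critical point in that direction and runs off to infinity.

diverges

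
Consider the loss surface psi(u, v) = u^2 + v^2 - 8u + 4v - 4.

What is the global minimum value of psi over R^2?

psi(u,v) separates as P(u) + Q(v) − 4, so its minimum is min P + min Q − 4.
P'(u) = 2u - 8 vanishes at u ∈ {4}; Q'(v) = 2v + 4 vanishes at v ∈ {-2}.
Local minima of P (where P''>0): P(4)=-16. Local minima of Q: Q(-2)=-4.
So the global minimum of psi is P(4) + Q(-2) − 4 = -16 − 4 − 4 = -24, attained at (4, -2).

-24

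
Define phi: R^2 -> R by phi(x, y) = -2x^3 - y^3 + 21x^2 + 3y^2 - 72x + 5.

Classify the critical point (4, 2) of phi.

local maximum

The mixed partial ∂²phi/∂x∂y is 0, so the Hessian at any point is diag(phi_xx, phi_yy) = diag(6(-2x + 7), 6(-y + 1)).
At (4, 2): H = diag(-6, -6).
Both eigenvalues are negative, so H is negative definite: a local maximum.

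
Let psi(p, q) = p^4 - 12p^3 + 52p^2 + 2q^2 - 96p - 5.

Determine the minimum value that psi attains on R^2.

psi(p,q) separates as A(p) + B(q) − 5, so its minimum is min A + min B − 5.
A'(p) = 4(p - 4)(p - 3)(p - 2) vanishes at p ∈ {2, 3, 4}; B'(q) = 4q vanishes at q ∈ {0}.
Local minima of A (where A''>0): A(2)=-64, A(4)=-64. Local minima of B: B(0)=0.
So the global minimum of psi is A(2) + B(0) − 5 = -64 + 0 − 5 = -69, attained at (2, 0).

-69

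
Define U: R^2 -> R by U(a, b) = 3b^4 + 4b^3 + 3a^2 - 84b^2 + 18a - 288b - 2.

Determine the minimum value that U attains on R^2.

U(a,b) separates as P(a) + Q(b) − 2, so its minimum is min P + min Q − 2.
P'(a) = 6a + 18 vanishes at a ∈ {-3}; Q'(b) = 12(b - 4)(b + 2)(b + 3) vanishes at b ∈ {-3, -2, 4}.
Local minima of P (where P''>0): P(-3)=-27. Local minima of Q: Q(-3)=243, Q(4)=-1472.
So the global minimum of U is P(-3) + Q(4) − 2 = -27 − 1472 − 2 = -1501, attained at (-3, 4).

-1501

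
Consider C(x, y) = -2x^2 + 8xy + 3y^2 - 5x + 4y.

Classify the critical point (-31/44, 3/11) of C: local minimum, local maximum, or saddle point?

saddle point

The Hessian of C is constant: H = [[-4, 8], [8, 6]].
det(H) = (-4)·6 − 8² = -88.
Since det(H) < 0, H is indefinite and the critical point is a saddle point.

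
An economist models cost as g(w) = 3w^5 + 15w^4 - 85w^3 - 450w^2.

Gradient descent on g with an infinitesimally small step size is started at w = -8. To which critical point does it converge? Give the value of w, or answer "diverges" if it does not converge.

diverges

g'(w) = 15w(w - 4)(w + 3)(w + 5), so g'(-8) = 21600.
Gradient descent moves in the -g' direction, i.e. w is decreasing.
There is no critical point below w=-8, and g' keeps the same sign, so the iterate runs off to −∞.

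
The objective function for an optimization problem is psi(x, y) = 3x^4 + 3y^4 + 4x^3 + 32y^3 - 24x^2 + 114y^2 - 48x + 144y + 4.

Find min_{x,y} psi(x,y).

-167

psi(x,y) separates as P(x) + Q(y) + 4, so its minimum is min P + min Q + 4.
P'(x) = 12(x - 2)(x + 1)(x + 2) vanishes at x ∈ {-2, -1, 2}; Q'(y) = 12(y + 1)(y + 3)(y + 4) vanishes at y ∈ {-4, -3, -1}.
Local minima of P (where P''>0): P(-2)=16, P(2)=-112. Local minima of Q: Q(-4)=-32, Q(-1)=-59.
So the global minimum of psi is P(2) + Q(-1) + 4 = -112 − 59 + 4 = -167, attained at (2, -1).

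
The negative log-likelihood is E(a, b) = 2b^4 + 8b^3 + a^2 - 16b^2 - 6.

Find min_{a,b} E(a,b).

E(a,b) separates as P(a) + Q(b) − 6, so its minimum is min P + min Q − 6.
P'(a) = 2a vanishes at a ∈ {0}; Q'(b) = 8b(b - 1)(b + 4) vanishes at b ∈ {-4, 0, 1}.
Local minima of P (where P''>0): P(0)=0. Local minima of Q: Q(-4)=-256, Q(1)=-6.
So the global minimum of E is P(0) + Q(-4) − 6 = 0 − 256 − 6 = -262, attained at (0, -4).

-262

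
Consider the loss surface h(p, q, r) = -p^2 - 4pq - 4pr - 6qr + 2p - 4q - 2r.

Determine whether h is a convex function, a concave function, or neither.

neither

h is quadratic, so its Hessian is the constant matrix H = [[-2, -4, -4], [-4, 0, -6], [-4, -6, 0]].
Leading principal minors: -2, -16, -120.
Neither pattern holds ⇒ H is indefinite ⇒ neither convex nor concave.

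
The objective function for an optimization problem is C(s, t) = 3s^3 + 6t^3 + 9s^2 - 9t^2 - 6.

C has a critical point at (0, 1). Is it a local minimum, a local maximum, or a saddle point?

The mixed partial ∂²C/∂s∂t is 0, so the Hessian at any point is diag(C_ss, C_tt) = diag(18(s + 1), 18(2t - 1)).
At (0, 1): H = diag(18, 18).
Both eigenvalues are positive, so H is positive definite: a local minimum.

local minimum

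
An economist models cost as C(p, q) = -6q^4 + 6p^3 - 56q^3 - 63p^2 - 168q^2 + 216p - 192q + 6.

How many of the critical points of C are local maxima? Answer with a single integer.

C separates as a function of p plus a function of q, so ∇C=0 decouples.
∂C/∂p = 18(p - 4)(p - 3) = 0 at p ∈ {3, 4}; ∂C/∂q = -24(q + 1)(q + 2)(q + 4) = 0 at q ∈ {-4, -2, -1}.
The Hessian is diagonal: diag(C_pp, C_qq). Second derivatives: C_pp(3)=-18, C_pp(4)=18; C_qq(-4)=-144, C_qq(-2)=48, C_qq(-1)=-72.
Local maxima occur where both diagonal entries negative: (3, -4), (3, -1). Count: 2.

2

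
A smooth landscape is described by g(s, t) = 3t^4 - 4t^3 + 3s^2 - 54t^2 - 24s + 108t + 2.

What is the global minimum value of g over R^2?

g(s,t) separates as P(s) + Q(t) + 2, so its minimum is min P + min Q + 2.
P'(s) = 6s - 24 vanishes at s ∈ {4}; Q'(t) = 12(t - 3)(t - 1)(t + 3) vanishes at t ∈ {-3, 1, 3}.
Local minima of P (where P''>0): P(4)=-48. Local minima of Q: Q(-3)=-459, Q(3)=-27.
So the global minimum of g is P(4) + Q(-3) + 2 = -48 − 459 + 2 = -505, attained at (4, -3).

-505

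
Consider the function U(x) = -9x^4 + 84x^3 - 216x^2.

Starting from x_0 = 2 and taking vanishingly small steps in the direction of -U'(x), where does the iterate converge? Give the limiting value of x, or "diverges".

3

U'(x) = -36x(x - 4)(x - 3), so U'(2) = -144.
Gradient descent moves in the -U' direction, i.e. x is increasing.
The nearest critical point in that direction is x = 3, where U'' = 108 > 0 (a local minimum). The iterate converges there.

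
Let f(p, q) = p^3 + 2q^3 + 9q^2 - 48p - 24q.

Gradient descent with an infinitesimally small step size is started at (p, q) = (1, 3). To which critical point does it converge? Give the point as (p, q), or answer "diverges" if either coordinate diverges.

(4, 1)

f is separable, so gradient descent decouples: p follows -∂f/∂p, q follows -∂f/∂q.
∂f/∂p = 3(p - 4)(p + 4); at p=1 this is -45, so p increases.
∂f/∂q = 6(q - 1)(q + 4); at q=3 this is 84, so q decreases.
p converges to its nearest critical value 4 (a local min of the p-part); q converges to 1. The iterate converges to (4, 1).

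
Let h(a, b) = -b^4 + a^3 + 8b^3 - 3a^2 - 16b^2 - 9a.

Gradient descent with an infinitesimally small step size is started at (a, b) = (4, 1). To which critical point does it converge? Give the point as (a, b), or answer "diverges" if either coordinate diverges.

(3, 2)

h is separable, so gradient descent decouples: a follows -∂h/∂a, b follows -∂h/∂b.
∂h/∂a = 3(a - 3)(a + 1); at a=4 this is 15, so a decreases.
∂h/∂b = -4b(b - 4)(b - 2); at b=1 this is -12, so b increases.
a converges to its nearest critical value 3 (a local min of the a-part); b converges to 2. The iterate converges to (3, 2).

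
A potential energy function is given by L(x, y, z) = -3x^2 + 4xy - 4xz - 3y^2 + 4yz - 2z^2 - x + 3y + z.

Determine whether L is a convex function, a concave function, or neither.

L is quadratic, so its Hessian is the constant matrix H = [[-6, 4, -4], [4, -6, 4], [-4, 4, -4]].
Leading principal minors: -6, 20, -16.
Signs alternate −, +, − ⇒ H ≺ 0 ⇒ concave.

concave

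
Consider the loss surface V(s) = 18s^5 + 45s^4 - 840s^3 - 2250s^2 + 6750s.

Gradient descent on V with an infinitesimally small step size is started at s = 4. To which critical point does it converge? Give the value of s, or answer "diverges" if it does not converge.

V'(s) = 90(s - 5)(s - 1)(s + 3)(s + 5), so V'(4) = -17010.
Gradient descent moves in the -V' direction, i.e. s is increasing.
The nearest critical point in that direction is s = 5, where V'' = 28800 > 0 (a local minimum). The iterate converges there.

5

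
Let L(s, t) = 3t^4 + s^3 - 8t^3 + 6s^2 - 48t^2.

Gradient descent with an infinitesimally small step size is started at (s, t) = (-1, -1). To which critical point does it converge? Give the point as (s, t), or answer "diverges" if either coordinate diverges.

(0, -2)

L is separable, so gradient descent decouples: s follows -∂L/∂s, t follows -∂L/∂t.
∂L/∂s = 3s(s + 4); at s=-1 this is -9, so s increases.
∂L/∂t = 12t(t - 4)(t + 2); at t=-1 this is 60, so t decreases.
s converges to its nearest critical value 0 (a local min of the s-part); t converges to -2. The iterate converges to (0, -2).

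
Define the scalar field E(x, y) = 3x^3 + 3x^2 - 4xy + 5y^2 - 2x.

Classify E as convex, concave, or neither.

The term 3x^3 is cubic, so the Hessian is not constant.
∂²E/∂x² = 18x + 6, which takes both signs as x varies (negative for sufficiently negative x). A diagonal entry of the Hessian changing sign means the Hessian is neither positive- nor negative-semidefinite on all of R^2.

neither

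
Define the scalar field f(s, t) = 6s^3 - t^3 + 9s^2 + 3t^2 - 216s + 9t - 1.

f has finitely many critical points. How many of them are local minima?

f separates as a function of s plus a function of t, so ∇f=0 decouples.
∂f/∂s = 18(s - 3)(s + 4) = 0 at s ∈ {-4, 3}; ∂f/∂t = -3(t - 3)(t + 1) = 0 at t ∈ {-1, 3}.
The Hessian is diagonal: diag(f_ss, f_tt). Second derivatives: f_ss(-4)=-126, f_ss(3)=126; f_tt(-1)=12, f_tt(3)=-12.
Local minima occur where both diagonal entries positive: (3, -1). Count: 1.

1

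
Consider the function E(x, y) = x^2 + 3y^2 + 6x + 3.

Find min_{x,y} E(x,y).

E(x,y) separates as P(x) + Q(y) + 3, so its minimum is min P + min Q + 3.
P'(x) = 2x + 6 vanishes at x ∈ {-3}; Q'(y) = 6y vanishes at y ∈ {0}.
Local minima of P (where P''>0): P(-3)=-9. Local minima of Q: Q(0)=0.
So the global minimum of E is P(-3) + Q(0) + 3 = -9 + 0 + 3 = -6, attained at (-3, 0).

-6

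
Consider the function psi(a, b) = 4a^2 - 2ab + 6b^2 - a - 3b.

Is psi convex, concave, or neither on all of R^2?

convex

psi is quadratic, so its Hessian is the constant matrix H = [[8, -2], [-2, 12]].
det(H) = 92, tr(H) = 20.
det(H) > 0 and tr(H) > 0, so H is positive definite everywhere: convex.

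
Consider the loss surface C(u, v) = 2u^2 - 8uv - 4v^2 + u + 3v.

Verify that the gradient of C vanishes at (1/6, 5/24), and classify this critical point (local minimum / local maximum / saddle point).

∇C = (4u - 8v + 1, -8u - 8v + 3); substituting (1/6, 5/24) gives ∇C = (0, 0), so (1/6, 5/24) is indeed a critical point.
The Hessian of C is constant: H = [[4, -8], [-8, -8]].
det(H) = 4·(-8) − (-8)² = -96.
Since det(H) < 0, H is indefinite and the critical point is a saddle point.

saddle point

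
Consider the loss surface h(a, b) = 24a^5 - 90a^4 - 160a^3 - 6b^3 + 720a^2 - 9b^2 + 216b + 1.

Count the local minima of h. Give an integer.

2

h separates as a function of a plus a function of b, so ∇h=0 decouples.
∂h/∂a = 120a(a - 3)(a - 2)(a + 2) = 0 at a ∈ {-2, 0, 2, 3}; ∂h/∂b = -18(b - 3)(b + 4) = 0 at b ∈ {-4, 3}.
The Hessian is diagonal: diag(h_aa, h_bb). Second derivatives: h_aa(-2)=-4800, h_aa(0)=1440, h_aa(2)=-960, h_aa(3)=1800; h_bb(-4)=126, h_bb(3)=-126.
Local minima occur where both diagonal entries positive: (0, -4), (3, -4). Count: 2.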